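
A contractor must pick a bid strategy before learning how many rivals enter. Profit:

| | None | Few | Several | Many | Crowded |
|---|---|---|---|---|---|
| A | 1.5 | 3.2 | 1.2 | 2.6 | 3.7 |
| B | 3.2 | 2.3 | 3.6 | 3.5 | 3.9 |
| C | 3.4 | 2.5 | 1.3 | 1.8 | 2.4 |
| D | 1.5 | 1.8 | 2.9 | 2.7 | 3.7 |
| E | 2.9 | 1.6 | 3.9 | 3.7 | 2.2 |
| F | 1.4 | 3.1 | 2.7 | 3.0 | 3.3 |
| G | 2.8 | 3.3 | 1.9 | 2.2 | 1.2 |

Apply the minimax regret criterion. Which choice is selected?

Column bests: None=3.4, Few=3.3, Several=3.9, Many=3.7, Crowded=3.9.
A regrets: 1.9, 0.1, 2.7, 1.1, 0.2 → max 2.7
B regrets: 0.2, 1.0, 0.3, 0.2, 0.0 → max 1.0
C regrets: 0.0, 0.8, 2.6, 1.9, 1.5 → max 2.6
D regrets: 1.9, 1.5, 1.0, 1.0, 0.2 → max 1.9
E regrets: 0.5, 1.7, 0.0, 0.0, 1.7 → max 1.7
F regrets: 2.0, 0.2, 1.2, 0.7, 0.6 → max 2.0
G regrets: 0.6, 0.0, 2.0, 1.5, 2.7 → max 2.7
Smallest max regret = 1.0 → B.

B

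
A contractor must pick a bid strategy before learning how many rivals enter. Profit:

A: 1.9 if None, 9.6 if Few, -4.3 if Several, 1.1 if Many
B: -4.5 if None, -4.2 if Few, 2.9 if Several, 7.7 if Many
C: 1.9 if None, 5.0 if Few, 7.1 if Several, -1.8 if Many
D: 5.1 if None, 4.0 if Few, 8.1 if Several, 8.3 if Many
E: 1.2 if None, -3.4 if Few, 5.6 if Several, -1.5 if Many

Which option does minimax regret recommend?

D

Column bests: None=5.1, Few=9.6, Several=8.1, Many=8.3.
A regrets: 3.2, 0.0, 12.4, 7.2 → max 12.4
B regrets: 9.6, 13.8, 5.2, 0.6 → max 13.8
C regrets: 3.2, 4.6, 1.0, 10.1 → max 10.1
D regrets: 0.0, 5.6, 0.0, 0.0 → max 5.6
E regrets: 3.9, 13.0, 2.5, 9.8 → max 13.0
Smallest max regret = 5.6 → D.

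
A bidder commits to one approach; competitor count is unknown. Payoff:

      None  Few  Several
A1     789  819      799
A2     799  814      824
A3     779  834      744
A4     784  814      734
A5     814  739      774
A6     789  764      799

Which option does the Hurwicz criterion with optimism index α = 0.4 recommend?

A1: 0.4·819 + 0.6·789 = 801
A2: 0.4·824 + 0.6·799 = 809
A3: 0.4·834 + 0.6·744 = 780
A4: 0.4·814 + 0.6·734 = 766
A5: 0.4·814 + 0.6·739 = 769
A6: 0.4·799 + 0.6·764 = 778
Highest Hurwicz score = 809 → A2.

A2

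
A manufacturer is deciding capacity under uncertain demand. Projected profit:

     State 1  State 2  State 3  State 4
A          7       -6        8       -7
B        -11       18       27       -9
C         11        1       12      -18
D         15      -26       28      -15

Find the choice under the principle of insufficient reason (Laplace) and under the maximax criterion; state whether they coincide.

laplace → B; maximax → D (disagree)

Row averages: A=0.5, B=6.25, C=1.5, D=0.5
Highest average = 6.25 → B.
Row maxima: A=8, B=27, C=12, D=28
Best best-case = 28 → D.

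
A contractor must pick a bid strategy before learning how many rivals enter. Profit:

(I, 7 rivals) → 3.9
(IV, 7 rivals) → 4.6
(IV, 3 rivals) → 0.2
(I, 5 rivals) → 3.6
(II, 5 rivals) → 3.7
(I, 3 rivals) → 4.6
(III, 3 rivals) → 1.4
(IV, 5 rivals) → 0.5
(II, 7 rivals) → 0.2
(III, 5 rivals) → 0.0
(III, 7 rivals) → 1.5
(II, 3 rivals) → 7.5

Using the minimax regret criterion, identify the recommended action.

Column bests: 3 rivals=7.5, 5 rivals=3.7, 7 rivals=4.6.
I regrets: 2.9, 0.1, 0.7 → max 2.9
II regrets: 0.0, 0.0, 4.4 → max 4.4
III regrets: 6.1, 3.7, 3.1 → max 6.1
IV regrets: 7.3, 3.2, 0.0 → max 7.3
Smallest max regret = 2.9 → I.

I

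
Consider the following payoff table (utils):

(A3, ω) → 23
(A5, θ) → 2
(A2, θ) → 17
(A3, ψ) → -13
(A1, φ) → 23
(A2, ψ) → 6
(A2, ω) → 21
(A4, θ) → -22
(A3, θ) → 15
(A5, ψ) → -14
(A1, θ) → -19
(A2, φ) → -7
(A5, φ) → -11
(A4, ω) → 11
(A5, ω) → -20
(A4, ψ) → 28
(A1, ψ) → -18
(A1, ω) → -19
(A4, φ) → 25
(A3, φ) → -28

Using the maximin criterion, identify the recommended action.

Row minima: A1=-19, A2=-7, A3=-28, A4=-22, A5=-20
Best worst-case = -7 → A2.

A2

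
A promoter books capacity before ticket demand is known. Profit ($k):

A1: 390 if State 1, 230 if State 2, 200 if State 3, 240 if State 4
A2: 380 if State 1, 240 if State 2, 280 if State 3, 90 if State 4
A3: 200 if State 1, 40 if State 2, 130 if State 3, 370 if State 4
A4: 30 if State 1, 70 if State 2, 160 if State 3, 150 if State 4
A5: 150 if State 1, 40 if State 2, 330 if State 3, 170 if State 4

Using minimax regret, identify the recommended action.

Column bests: State 1=390, State 2=240, State 3=330, State 4=370.
A1 regrets: 0, 10, 130, 130 → max 130
A2 regrets: 10, 0, 50, 280 → max 280
A3 regrets: 190, 200, 200, 0 → max 200
A4 regrets: 360, 170, 170, 220 → max 360
A5 regrets: 240, 200, 0, 200 → max 240
Smallest max regret = 130 → A1.

A1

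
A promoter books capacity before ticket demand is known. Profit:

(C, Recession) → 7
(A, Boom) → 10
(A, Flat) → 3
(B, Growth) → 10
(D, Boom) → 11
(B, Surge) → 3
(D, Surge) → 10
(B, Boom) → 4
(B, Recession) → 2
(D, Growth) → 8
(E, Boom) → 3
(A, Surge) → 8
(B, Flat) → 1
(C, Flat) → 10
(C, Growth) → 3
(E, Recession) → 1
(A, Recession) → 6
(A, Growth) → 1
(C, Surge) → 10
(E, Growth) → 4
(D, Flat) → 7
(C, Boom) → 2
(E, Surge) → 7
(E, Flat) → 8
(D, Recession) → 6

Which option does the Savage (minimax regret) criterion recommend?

Column bests: Recession=7, Flat=10, Growth=10, Boom=11, Surge=10.
A regrets: 1, 7, 9, 1, 2 → max 9
B regrets: 5, 9, 0, 7, 7 → max 9
C regrets: 0, 0, 7, 9, 0 → max 9
D regrets: 1, 3, 2, 0, 0 → max 3
E regrets: 6, 2, 6, 8, 3 → max 8
Smallest max regret = 3 → D.

D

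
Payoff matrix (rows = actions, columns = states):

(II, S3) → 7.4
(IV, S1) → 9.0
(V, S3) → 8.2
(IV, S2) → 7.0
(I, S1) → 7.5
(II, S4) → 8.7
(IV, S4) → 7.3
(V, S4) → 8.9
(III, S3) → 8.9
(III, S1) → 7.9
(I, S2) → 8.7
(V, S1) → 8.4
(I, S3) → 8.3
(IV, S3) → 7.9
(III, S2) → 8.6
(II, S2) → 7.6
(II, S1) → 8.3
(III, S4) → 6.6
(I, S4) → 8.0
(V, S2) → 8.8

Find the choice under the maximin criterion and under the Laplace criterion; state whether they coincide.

maximin → V; laplace → V (agree)

Row minima: I=7.5, II=7.4, III=6.6, IV=7.0, V=8.2
Best worst-case = 8.2 → V.
Row averages: I=8.125, II=8, III=8, IV=7.8, V=8.575
Highest average = 8.575 → V.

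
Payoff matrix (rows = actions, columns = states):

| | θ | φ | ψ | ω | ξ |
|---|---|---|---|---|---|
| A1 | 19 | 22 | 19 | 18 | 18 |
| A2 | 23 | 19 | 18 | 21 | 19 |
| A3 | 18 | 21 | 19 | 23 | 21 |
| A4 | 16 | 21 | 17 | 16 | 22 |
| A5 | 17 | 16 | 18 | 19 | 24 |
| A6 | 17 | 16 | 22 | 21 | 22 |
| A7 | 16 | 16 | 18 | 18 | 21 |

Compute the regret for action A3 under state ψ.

3

Best payoff under ψ is 22.
Regret = 22 − 19 = 3.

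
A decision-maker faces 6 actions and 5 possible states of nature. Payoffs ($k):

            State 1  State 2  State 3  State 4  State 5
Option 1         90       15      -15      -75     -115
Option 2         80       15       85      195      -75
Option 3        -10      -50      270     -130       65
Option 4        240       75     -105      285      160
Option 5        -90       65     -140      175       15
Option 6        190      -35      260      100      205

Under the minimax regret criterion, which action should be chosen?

Column bests: State 1=240, State 2=75, State 3=270, State 4=285, State 5=205.
Option 1 regrets: 150, 60, 285, 360, 320 → max 360
Option 2 regrets: 160, 60, 185, 90, 280 → max 280
Option 3 regrets: 250, 125, 0, 415, 140 → max 415
Option 4 regrets: 0, 0, 375, 0, 45 → max 375
Option 5 regrets: 330, 10, 410, 110, 190 → max 410
Option 6 regrets: 50, 110, 10, 185, 0 → max 185
Smallest max regret = 185 → Option 6.

Option 6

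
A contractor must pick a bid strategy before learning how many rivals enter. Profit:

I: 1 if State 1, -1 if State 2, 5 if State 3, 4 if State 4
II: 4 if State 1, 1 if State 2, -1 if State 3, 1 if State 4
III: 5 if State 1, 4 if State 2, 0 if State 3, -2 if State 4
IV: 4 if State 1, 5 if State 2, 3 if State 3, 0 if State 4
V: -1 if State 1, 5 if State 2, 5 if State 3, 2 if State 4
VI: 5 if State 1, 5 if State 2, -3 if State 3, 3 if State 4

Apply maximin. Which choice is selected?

IV

Row minima: I=-1, II=-1, III=-2, IV=0, V=-1, VI=-3
Best worst-case = 0 → IV.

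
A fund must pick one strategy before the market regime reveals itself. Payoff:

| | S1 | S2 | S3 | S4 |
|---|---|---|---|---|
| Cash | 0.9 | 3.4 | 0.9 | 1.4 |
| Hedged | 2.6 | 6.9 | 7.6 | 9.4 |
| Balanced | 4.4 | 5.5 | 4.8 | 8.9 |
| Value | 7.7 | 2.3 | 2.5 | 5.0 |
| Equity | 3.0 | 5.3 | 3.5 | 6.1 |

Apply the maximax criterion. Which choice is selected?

Row maxima: Cash=3.4, Hedged=9.4, Balanced=8.9, Value=7.7, Equity=6.1
Best best-case = 9.4 → Hedged.

Hedged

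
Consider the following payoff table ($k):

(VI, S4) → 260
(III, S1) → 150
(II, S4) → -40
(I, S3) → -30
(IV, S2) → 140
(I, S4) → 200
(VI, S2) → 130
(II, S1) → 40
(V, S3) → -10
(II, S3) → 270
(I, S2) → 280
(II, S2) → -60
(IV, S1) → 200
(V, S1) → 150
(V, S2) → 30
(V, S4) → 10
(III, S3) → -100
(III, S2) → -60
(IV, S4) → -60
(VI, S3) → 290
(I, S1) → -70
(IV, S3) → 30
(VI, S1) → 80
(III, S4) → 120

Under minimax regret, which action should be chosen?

VI

Column bests: S1=200, S2=280, S3=290, S4=260.
I regrets: 270, 0, 320, 60 → max 320
II regrets: 160, 340, 20, 300 → max 340
III regrets: 50, 340, 390, 140 → max 390
IV regrets: 0, 140, 260, 320 → max 320
V regrets: 50, 250, 300, 250 → max 300
VI regrets: 120, 150, 0, 0 → max 150
Smallest max regret = 150 → VI.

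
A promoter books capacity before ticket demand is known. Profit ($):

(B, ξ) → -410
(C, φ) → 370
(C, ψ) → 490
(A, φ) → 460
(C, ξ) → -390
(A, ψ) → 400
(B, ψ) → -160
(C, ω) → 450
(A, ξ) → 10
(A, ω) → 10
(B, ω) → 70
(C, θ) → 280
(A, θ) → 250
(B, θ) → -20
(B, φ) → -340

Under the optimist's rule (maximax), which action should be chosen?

C

Row maxima: A=460, B=70, C=490
Best best-case = 490 → C.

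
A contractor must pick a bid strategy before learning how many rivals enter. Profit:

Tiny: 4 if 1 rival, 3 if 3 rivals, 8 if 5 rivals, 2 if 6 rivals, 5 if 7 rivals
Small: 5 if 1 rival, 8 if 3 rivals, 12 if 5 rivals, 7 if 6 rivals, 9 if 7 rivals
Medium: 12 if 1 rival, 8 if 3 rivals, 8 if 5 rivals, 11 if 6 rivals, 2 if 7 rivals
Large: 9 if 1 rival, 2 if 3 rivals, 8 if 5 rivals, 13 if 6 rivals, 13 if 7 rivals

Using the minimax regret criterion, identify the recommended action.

Large

Column bests: 1 rival=12, 3 rivals=8, 5 rivals=12, 6 rivals=13, 7 rivals=13.
Tiny regrets: 8, 5, 4, 11, 8 → max 11
Small regrets: 7, 0, 0, 6, 4 → max 7
Medium regrets: 0, 0, 4, 2, 11 → max 11
Large regrets: 3, 6, 4, 0, 0 → max 6
Smallest max regret = 6 → Large.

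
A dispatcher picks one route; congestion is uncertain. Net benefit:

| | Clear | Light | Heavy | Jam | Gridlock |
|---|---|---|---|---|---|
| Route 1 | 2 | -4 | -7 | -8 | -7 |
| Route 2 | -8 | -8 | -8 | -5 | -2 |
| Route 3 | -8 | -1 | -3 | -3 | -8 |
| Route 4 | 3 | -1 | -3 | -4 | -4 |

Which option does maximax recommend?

Row maxima: Route 1=2, Route 2=-2, Route 3=-1, Route 4=3
Best best-case = 3 → Route 4.

Route 4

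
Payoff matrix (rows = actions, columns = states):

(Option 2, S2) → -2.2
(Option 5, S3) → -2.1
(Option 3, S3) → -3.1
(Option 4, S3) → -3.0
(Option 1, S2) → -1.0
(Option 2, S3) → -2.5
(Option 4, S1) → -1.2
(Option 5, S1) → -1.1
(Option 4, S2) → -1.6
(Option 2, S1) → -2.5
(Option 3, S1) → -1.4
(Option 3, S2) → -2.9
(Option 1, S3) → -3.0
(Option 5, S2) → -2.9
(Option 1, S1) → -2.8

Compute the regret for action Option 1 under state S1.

Best payoff under S1 is -1.1.
Regret = -1.1 − (-2.8) = 1.7.

1.7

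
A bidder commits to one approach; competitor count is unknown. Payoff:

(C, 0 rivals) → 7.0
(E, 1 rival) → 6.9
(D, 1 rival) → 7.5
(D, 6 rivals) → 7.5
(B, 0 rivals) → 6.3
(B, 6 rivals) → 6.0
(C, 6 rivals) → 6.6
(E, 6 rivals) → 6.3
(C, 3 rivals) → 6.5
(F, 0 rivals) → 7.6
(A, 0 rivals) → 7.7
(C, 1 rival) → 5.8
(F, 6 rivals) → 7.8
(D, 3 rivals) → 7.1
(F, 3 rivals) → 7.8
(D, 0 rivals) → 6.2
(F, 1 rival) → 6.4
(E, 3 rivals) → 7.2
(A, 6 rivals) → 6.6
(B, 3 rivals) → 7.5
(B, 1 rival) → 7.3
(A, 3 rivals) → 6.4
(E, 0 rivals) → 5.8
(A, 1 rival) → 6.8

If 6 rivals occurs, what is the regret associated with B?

1.8

Best payoff under 6 rivals is 7.8.
Regret = 7.8 − 6.0 = 1.8.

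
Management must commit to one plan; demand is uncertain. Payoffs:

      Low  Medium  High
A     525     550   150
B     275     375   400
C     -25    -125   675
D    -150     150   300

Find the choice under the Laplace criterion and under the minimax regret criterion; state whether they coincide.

Row averages: A=1225/3, B=350, C=175, D=100
Highest average = 1225/3 → A.
Column bests: Low=525, Medium=550, High=675.
A regrets: 0, 0, 525 → max 525
B regrets: 250, 175, 275 → max 275
C regrets: 550, 675, 0 → max 675
D regrets: 675, 400, 375 → max 675
Smallest max regret = 275 → B.

laplace → A; minimax regret → B (disagree)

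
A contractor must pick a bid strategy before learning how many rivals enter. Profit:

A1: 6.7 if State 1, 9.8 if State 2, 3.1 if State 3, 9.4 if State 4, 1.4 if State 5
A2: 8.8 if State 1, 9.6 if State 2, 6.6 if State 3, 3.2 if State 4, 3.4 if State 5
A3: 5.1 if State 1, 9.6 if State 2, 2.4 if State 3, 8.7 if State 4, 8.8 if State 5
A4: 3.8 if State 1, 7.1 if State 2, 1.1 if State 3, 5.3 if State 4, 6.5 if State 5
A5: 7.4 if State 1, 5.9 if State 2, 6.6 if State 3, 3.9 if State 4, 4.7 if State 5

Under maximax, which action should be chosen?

A1

Row maxima: A1=9.8, A2=9.6, A3=9.6, A4=7.1, A5=7.4
Best best-case = 9.8 → A1.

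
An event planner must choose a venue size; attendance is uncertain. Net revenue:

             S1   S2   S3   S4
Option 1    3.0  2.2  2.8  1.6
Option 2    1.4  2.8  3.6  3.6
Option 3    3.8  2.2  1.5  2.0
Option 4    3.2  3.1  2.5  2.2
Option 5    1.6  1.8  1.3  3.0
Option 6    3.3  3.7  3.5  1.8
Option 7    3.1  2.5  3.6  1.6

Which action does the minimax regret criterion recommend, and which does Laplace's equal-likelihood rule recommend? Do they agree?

Column bests: S1=3.8, S2=3.7, S3=3.6, S4=3.6.
Option 1 regrets: 0.8, 1.5, 0.8, 2.0 → max 2.0
Option 2 regrets: 2.4, 0.9, 0.0, 0.0 → max 2.4
Option 3 regrets: 0.0, 1.5, 2.1, 1.6 → max 2.1
Option 4 regrets: 0.6, 0.6, 1.1, 1.4 → max 1.4
Option 5 regrets: 2.2, 1.9, 2.3, 0.6 → max 2.3
Option 6 regrets: 0.5, 0.0, 0.1, 1.8 → max 1.8
Option 7 regrets: 0.7, 1.2, 0.0, 2.0 → max 2.0
Smallest max regret = 1.4 → Option 4.
Row averages: Option 1=2.4, Option 2=2.85, Option 3=2.375, Option 4=2.75, Option 5=1.925, Option 6=3.075, Option 7=2.7
Highest average = 3.075 → Option 6.

minimax regret → Option 4; laplace → Option 6 (disagree)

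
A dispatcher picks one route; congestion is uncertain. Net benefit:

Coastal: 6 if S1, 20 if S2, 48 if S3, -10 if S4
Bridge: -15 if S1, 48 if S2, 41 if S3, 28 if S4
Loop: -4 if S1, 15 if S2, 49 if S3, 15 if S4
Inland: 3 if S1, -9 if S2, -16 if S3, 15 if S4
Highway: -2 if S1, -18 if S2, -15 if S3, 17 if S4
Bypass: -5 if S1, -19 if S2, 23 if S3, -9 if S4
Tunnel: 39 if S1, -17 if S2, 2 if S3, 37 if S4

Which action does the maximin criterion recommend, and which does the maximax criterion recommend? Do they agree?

maximin → Loop; maximax → Loop (agree)

Row minima: Coastal=-10, Bridge=-15, Loop=-4, Inland=-16, Highway=-18, Bypass=-19, Tunnel=-17
Best worst-case = -4 → Loop.
Row maxima: Coastal=48, Bridge=48, Loop=49, Inland=15, Highway=17, Bypass=23, Tunnel=39
Best best-case = 49 → Loop.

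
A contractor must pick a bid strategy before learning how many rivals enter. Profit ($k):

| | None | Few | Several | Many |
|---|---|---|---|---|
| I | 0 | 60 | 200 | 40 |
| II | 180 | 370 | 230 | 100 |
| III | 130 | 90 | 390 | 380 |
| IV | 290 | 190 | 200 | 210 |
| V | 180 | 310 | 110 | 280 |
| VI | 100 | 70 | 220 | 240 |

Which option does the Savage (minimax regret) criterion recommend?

IV

Column bests: None=290, Few=370, Several=390, Many=380.
I regrets: 290, 310, 190, 340 → max 340
II regrets: 110, 0, 160, 280 → max 280
III regrets: 160, 280, 0, 0 → max 280
IV regrets: 0, 180, 190, 170 → max 190
V regrets: 110, 60, 280, 100 → max 280
VI regrets: 190, 300, 170, 140 → max 300
Smallest max regret = 190 → IV.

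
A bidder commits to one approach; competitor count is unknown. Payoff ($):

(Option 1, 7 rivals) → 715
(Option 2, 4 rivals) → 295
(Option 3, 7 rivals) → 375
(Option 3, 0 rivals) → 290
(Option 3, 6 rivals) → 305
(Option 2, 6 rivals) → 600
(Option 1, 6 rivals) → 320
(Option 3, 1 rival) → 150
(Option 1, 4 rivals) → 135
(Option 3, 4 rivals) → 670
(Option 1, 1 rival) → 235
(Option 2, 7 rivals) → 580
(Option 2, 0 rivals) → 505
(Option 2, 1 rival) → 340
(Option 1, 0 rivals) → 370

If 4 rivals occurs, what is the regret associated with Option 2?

Best payoff under 4 rivals is 670.
Regret = 670 − 295 = 375.

375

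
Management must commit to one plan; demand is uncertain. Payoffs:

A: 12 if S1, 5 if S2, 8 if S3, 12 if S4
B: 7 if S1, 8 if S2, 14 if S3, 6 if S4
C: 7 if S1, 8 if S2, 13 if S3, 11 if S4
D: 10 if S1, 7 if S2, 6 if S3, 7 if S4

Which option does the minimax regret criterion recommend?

Column bests: S1=12, S2=8, S3=14, S4=12.
A regrets: 0, 3, 6, 0 → max 6
B regrets: 5, 0, 0, 6 → max 6
C regrets: 5, 0, 1, 1 → max 5
D regrets: 2, 1, 8, 5 → max 8
Smallest max regret = 5 → C.

C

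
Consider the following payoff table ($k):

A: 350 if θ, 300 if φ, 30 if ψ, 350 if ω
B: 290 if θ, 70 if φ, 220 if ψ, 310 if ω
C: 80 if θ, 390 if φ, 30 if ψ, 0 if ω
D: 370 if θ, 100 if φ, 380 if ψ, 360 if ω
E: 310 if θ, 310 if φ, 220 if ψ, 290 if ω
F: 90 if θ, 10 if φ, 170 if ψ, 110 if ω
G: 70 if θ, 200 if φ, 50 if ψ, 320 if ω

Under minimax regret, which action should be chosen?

Column bests: θ=370, φ=390, ψ=380, ω=360.
A regrets: 20, 90, 350, 10 → max 350
B regrets: 80, 320, 160, 50 → max 320
C regrets: 290, 0, 350, 360 → max 360
D regrets: 0, 290, 0, 0 → max 290
E regrets: 60, 80, 160, 70 → max 160
F regrets: 280, 380, 210, 250 → max 380
G regrets: 300, 190, 330, 40 → max 330
Smallest max regret = 160 → E.

E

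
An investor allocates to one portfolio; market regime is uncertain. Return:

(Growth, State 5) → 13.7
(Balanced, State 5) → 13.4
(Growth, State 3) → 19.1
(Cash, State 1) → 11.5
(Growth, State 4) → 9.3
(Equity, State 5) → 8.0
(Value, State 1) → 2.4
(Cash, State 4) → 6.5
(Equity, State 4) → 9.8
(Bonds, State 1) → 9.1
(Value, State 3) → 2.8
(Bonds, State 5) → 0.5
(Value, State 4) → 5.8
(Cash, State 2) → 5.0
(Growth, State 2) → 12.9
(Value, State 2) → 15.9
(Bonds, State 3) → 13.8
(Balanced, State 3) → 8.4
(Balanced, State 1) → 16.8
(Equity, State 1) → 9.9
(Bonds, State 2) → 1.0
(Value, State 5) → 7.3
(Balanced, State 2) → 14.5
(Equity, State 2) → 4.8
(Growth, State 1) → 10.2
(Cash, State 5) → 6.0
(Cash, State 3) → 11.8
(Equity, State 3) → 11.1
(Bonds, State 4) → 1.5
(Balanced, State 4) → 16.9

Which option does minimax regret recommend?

Column bests: State 1=16.8, State 2=15.9, State 3=19.1, State 4=16.9, State 5=13.7.
Equity regrets: 6.9, 11.1, 8.0, 7.1, 5.7 → max 11.1
Cash regrets: 5.3, 10.9, 7.3, 10.4, 7.7 → max 10.9
Bonds regrets: 7.7, 14.9, 5.3, 15.4, 13.2 → max 15.4
Balanced regrets: 0.0, 1.4, 10.7, 0.0, 0.3 → max 10.7
Growth regrets: 6.6, 3.0, 0.0, 7.6, 0.0 → max 7.6
Value regrets: 14.4, 0.0, 16.3, 11.1, 6.4 → max 16.3
Smallest max regret = 7.6 → Growth.

Growth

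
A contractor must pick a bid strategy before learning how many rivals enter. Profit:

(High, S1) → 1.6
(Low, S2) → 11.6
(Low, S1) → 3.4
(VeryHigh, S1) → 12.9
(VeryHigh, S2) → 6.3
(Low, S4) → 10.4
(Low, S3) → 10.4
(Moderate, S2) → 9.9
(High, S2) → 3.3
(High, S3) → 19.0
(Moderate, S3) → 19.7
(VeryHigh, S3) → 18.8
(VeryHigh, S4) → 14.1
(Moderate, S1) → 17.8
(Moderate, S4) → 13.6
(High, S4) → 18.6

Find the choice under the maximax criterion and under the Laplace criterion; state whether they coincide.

maximax → Moderate; laplace → Moderate (agree)

Row maxima: Low=11.6, Moderate=19.7, High=19.0, VeryHigh=18.8
Best best-case = 19.7 → Moderate.
Row averages: Low=8.95, Moderate=15.25, High=10.625, VeryHigh=13.025
Highest average = 15.25 → Moderate.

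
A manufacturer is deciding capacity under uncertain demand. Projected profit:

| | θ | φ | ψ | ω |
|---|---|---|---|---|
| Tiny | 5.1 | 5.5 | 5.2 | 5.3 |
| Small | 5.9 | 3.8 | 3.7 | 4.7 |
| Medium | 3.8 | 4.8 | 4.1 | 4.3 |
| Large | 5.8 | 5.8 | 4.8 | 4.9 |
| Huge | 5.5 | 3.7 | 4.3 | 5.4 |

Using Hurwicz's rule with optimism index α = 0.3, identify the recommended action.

Tiny

Tiny: 0.3·5.5 + 0.7·5.1 = 5.22
Small: 0.3·5.9 + 0.7·3.7 = 4.36
Medium: 0.3·4.8 + 0.7·3.8 = 4.1
Large: 0.3·5.8 + 0.7·4.8 = 5.1
Huge: 0.3·5.5 + 0.7·3.7 = 4.24
Highest Hurwicz score = 5.22 → Tiny.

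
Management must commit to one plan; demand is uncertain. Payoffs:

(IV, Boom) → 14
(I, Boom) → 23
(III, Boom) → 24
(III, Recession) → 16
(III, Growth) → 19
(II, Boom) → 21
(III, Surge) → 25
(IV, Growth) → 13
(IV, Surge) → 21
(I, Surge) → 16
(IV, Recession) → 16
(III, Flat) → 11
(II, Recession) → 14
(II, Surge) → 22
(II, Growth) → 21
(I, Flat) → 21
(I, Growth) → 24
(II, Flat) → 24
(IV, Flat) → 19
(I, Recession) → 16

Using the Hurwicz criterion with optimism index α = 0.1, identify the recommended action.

I

I: 0.1·24 + 0.9·16 = 16.8
II: 0.1·24 + 0.9·14 = 15
III: 0.1·25 + 0.9·11 = 12.4
IV: 0.1·21 + 0.9·13 = 13.8
Highest Hurwicz score = 16.8 → I.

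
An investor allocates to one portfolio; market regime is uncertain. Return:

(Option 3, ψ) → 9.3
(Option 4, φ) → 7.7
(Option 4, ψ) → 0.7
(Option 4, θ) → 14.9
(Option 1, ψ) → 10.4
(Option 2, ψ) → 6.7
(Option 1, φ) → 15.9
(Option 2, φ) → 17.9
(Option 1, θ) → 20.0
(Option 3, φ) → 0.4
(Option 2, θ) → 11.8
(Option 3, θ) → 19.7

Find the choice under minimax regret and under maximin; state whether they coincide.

minimax regret → Option 1; maximin → Option 1 (agree)

Column bests: θ=20.0, φ=17.9, ψ=10.4.
Option 1 regrets: 0.0, 2.0, 0.0 → max 2.0
Option 2 regrets: 8.2, 0.0, 3.7 → max 8.2
Option 3 regrets: 0.3, 17.5, 1.1 → max 17.5
Option 4 regrets: 5.1, 10.2, 9.7 → max 10.2
Smallest max regret = 2.0 → Option 1.
Row minima: Option 1=10.4, Option 2=6.7, Option 3=0.4, Option 4=0.7
Best worst-case = 10.4 → Option 1.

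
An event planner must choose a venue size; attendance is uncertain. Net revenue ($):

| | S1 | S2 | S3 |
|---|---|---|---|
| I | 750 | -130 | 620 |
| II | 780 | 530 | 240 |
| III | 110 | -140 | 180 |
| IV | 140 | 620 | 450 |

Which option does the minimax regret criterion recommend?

II

Column bests: S1=780, S2=620, S3=620.
I regrets: 30, 750, 0 → max 750
II regrets: 0, 90, 380 → max 380
III regrets: 670, 760, 440 → max 760
IV regrets: 640, 0, 170 → max 640
Smallest max regret = 380 → II.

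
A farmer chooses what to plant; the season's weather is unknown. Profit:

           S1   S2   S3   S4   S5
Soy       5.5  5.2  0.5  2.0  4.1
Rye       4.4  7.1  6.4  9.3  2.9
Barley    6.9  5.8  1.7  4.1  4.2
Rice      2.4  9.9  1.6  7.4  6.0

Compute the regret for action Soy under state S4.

Best payoff under S4 is 9.3.
Regret = 9.3 − 2.0 = 7.3.

7.3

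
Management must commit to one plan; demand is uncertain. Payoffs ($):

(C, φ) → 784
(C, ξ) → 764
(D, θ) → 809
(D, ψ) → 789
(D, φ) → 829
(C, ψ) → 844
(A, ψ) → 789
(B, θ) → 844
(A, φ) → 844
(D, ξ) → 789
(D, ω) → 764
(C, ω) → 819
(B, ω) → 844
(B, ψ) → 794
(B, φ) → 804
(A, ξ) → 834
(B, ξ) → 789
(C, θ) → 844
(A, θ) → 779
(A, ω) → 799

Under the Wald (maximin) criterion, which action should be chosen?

Row minima: A=779, B=789, C=764, D=764
Best worst-case = 789 → B.

B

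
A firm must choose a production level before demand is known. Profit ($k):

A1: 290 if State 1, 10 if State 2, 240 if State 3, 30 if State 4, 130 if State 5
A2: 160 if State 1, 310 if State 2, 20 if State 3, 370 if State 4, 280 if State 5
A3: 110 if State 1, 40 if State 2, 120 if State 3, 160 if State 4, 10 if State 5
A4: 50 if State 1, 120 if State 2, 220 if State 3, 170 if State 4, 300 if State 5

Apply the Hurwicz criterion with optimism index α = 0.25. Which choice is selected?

A4

A1: 0.25·290 + 0.75·10 = 80
A2: 0.25·370 + 0.75·20 = 107.5
A3: 0.25·160 + 0.75·10 = 47.5
A4: 0.25·300 + 0.75·50 = 112.5
Highest Hurwicz score = 112.5 → A4.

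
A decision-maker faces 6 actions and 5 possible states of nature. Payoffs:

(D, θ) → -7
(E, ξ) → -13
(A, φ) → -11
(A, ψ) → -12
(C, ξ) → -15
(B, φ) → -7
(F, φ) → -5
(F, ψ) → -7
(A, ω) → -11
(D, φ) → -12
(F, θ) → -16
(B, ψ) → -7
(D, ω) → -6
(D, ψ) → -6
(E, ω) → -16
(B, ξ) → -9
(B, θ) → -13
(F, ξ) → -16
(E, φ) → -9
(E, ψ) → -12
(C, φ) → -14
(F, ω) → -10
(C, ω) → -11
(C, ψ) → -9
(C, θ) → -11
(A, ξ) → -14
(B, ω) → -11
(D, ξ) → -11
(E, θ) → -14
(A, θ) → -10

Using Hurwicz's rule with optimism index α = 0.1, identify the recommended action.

D

A: 0.1·(-10) + 0.9·(-14) = -13.6
B: 0.1·(-7) + 0.9·(-13) = -12.4
C: 0.1·(-9) + 0.9·(-15) = -14.4
D: 0.1·(-6) + 0.9·(-12) = -11.4
E: 0.1·(-9) + 0.9·(-16) = -15.3
F: 0.1·(-5) + 0.9·(-16) = -14.9
Highest Hurwicz score = -11.4 → D.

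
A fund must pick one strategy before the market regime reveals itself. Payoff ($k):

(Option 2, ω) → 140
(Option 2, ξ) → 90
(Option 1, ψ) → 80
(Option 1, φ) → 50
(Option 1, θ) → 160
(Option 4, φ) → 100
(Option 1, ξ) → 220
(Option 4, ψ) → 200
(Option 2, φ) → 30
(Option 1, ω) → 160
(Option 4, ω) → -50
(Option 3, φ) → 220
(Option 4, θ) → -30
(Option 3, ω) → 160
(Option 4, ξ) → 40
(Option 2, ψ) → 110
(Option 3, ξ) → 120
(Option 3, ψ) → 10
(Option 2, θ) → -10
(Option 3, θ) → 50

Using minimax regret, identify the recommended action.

Option 1

Column bests: θ=160, φ=220, ψ=200, ω=160, ξ=220.
Option 1 regrets: 0, 170, 120, 0, 0 → max 170
Option 2 regrets: 170, 190, 90, 20, 130 → max 190
Option 3 regrets: 110, 0, 190, 0, 100 → max 190
Option 4 regrets: 190, 120, 0, 210, 180 → max 210
Smallest max regret = 170 → Option 1.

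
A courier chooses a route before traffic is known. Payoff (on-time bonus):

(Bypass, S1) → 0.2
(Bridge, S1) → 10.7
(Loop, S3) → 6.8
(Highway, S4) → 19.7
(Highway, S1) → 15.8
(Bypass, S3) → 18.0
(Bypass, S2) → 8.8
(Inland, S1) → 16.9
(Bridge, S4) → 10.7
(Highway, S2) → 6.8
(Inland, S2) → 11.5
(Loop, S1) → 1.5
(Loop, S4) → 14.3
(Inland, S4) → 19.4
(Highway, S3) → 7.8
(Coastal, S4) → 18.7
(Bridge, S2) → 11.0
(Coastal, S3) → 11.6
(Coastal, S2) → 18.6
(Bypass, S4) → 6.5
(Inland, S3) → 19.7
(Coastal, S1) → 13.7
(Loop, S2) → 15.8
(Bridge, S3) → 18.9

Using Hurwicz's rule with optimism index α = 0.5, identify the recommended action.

Inland

Loop: 0.5·15.8 + 0.5·1.5 = 8.65
Coastal: 0.5·18.7 + 0.5·11.6 = 15.15
Bypass: 0.5·18.0 + 0.5·0.2 = 9.1
Inland: 0.5·19.7 + 0.5·11.5 = 15.6
Bridge: 0.5·18.9 + 0.5·10.7 = 14.8
Highway: 0.5·19.7 + 0.5·6.8 = 13.25
Highest Hurwicz score = 15.6 → Inland.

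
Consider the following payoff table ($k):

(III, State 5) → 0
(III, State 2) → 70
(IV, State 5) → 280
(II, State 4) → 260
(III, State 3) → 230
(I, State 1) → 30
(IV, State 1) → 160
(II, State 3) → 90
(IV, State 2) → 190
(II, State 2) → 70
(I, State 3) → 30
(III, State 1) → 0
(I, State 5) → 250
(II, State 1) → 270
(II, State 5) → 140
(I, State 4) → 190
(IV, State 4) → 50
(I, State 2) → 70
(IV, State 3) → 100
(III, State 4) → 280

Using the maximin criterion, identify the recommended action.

II

Row minima: I=30, II=70, III=0, IV=50
Best worst-case = 70 → II.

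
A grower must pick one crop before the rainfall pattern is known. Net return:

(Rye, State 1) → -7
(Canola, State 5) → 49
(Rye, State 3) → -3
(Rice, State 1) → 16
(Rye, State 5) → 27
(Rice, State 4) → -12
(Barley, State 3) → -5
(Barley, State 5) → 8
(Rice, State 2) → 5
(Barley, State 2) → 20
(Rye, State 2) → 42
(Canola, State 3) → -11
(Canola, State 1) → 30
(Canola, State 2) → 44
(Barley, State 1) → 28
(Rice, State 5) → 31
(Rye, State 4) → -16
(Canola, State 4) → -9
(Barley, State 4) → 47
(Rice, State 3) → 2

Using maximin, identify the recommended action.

Barley

Row minima: Rice=-12, Rye=-16, Barley=-5, Canola=-11
Best worst-case = -5 → Barley.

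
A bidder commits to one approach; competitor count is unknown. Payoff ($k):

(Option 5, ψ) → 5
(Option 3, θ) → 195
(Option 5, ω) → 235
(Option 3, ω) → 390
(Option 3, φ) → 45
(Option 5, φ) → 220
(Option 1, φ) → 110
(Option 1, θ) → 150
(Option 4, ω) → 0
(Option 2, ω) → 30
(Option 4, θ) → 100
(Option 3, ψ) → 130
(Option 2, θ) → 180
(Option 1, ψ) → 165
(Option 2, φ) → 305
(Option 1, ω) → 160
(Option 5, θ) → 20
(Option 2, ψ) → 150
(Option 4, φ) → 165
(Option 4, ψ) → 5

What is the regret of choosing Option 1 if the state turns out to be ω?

230

Best payoff under ω is 390.
Regret = 390 − 160 = 230.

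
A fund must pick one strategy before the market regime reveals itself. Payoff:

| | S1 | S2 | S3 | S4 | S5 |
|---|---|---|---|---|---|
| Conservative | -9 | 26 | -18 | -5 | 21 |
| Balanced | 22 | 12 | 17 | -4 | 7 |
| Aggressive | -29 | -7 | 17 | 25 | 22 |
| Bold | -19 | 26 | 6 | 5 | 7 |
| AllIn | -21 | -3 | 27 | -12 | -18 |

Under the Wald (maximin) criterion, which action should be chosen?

Balanced

Row minima: Conservative=-18, Balanced=-4, Aggressive=-29, Bold=-19, AllIn=-21
Best worst-case = -4 → Balanced.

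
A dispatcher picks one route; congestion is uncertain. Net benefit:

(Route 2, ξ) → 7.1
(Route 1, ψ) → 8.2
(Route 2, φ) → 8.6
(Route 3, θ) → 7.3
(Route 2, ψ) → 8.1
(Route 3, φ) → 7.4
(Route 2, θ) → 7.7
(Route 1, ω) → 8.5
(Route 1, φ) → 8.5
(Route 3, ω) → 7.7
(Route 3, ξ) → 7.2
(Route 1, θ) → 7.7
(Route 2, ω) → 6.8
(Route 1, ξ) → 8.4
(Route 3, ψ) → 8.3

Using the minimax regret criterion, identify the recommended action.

Route 1

Column bests: θ=7.7, φ=8.6, ψ=8.3, ω=8.5, ξ=8.4.
Route 1 regrets: 0.0, 0.1, 0.1, 0.0, 0.0 → max 0.1
Route 2 regrets: 0.0, 0.0, 0.2, 1.7, 1.3 → max 1.7
Route 3 regrets: 0.4, 1.2, 0.0, 0.8, 1.2 → max 1.2
Smallest max regret = 0.1 → Route 1.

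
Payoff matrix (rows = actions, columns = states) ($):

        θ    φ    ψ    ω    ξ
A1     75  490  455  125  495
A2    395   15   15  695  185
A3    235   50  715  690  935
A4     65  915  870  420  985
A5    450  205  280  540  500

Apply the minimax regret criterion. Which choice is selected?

A4

Column bests: θ=450, φ=915, ψ=870, ω=695, ξ=985.
A1 regrets: 375, 425, 415, 570, 490 → max 570
A2 regrets: 55, 900, 855, 0, 800 → max 900
A3 regrets: 215, 865, 155, 5, 50 → max 865
A4 regrets: 385, 0, 0, 275, 0 → max 385
A5 regrets: 0, 710, 590, 155, 485 → max 710
Smallest max regret = 385 → A4.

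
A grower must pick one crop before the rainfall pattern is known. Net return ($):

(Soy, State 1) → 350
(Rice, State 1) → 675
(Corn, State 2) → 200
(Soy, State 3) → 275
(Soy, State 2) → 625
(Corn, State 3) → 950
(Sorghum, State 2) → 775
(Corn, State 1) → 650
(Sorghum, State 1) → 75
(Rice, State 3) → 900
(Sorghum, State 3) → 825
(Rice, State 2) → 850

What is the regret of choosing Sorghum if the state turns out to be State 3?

125

Best payoff under State 3 is 950.
Regret = 950 − 825 = 125.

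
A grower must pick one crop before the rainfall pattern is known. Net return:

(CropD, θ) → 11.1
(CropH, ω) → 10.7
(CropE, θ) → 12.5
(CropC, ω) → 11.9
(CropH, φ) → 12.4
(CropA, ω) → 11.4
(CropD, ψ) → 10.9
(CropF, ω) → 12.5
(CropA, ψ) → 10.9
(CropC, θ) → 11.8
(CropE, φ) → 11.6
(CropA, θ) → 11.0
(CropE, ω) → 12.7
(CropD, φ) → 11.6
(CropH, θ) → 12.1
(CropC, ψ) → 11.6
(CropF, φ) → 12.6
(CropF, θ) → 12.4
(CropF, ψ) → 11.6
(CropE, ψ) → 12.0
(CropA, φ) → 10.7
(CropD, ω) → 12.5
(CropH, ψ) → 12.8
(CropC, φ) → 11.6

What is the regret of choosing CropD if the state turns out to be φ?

1.0

Best payoff under φ is 12.6.
Regret = 12.6 − 11.6 = 1.0.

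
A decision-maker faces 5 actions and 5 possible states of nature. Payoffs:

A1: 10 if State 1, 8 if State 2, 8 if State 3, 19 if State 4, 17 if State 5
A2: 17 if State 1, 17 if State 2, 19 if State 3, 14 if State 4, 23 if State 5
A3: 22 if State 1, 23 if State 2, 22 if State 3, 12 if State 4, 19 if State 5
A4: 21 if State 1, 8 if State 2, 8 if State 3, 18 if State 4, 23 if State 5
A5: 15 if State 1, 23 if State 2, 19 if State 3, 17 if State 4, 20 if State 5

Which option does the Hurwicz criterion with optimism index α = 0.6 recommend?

A1: 0.6·19 + 0.4·8 = 14.6
A2: 0.6·23 + 0.4·14 = 19.4
A3: 0.6·23 + 0.4·12 = 18.6
A4: 0.6·23 + 0.4·8 = 17
A5: 0.6·23 + 0.4·15 = 19.8
Highest Hurwicz score = 19.8 → A5.

A5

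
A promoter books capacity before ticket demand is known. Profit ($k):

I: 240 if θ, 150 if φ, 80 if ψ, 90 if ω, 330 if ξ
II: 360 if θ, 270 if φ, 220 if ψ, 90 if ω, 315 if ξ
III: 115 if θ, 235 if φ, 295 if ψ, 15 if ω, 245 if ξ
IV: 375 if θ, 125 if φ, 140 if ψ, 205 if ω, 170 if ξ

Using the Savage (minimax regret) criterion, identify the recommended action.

Column bests: θ=375, φ=270, ψ=295, ω=205, ξ=330.
I regrets: 135, 120, 215, 115, 0 → max 215
II regrets: 15, 0, 75, 115, 15 → max 115
III regrets: 260, 35, 0, 190, 85 → max 260
IV regrets: 0, 145, 155, 0, 160 → max 160
Smallest max regret = 115 → II.

II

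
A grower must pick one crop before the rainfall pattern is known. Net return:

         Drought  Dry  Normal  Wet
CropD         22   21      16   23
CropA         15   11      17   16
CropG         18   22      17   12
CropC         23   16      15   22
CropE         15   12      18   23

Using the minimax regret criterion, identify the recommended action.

Column bests: Drought=23, Dry=22, Normal=18, Wet=23.
CropD regrets: 1, 1, 2, 0 → max 2
CropA regrets: 8, 11, 1, 7 → max 11
CropG regrets: 5, 0, 1, 11 → max 11
CropC regrets: 0, 6, 3, 1 → max 6
CropE regrets: 8, 10, 0, 0 → max 10
Smallest max regret = 2 → CropD.

CropD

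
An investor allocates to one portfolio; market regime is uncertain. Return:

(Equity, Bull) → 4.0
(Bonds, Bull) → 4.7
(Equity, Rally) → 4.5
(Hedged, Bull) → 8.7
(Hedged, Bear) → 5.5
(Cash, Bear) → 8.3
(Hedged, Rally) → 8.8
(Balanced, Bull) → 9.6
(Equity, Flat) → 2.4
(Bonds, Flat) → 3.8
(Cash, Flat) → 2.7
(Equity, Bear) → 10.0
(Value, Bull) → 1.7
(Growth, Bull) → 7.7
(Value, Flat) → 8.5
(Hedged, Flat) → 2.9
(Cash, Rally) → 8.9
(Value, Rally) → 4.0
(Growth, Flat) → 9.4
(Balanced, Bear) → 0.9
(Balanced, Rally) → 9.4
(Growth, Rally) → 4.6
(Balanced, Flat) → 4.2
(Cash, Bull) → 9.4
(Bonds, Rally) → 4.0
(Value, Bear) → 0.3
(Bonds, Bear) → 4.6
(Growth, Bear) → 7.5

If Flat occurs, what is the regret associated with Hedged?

6.5

Best payoff under Flat is 9.4.
Regret = 9.4 − 2.9 = 6.5.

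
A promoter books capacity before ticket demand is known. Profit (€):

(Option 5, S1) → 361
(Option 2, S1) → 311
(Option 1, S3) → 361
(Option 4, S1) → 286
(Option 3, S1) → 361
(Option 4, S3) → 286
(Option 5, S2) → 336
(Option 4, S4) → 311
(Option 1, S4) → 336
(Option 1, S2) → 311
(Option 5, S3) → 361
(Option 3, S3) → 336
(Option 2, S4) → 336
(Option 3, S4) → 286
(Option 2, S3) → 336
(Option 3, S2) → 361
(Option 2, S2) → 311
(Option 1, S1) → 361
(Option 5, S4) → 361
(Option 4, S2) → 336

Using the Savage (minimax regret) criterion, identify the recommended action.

Column bests: S1=361, S2=361, S3=361, S4=361.
Option 1 regrets: 0, 50, 0, 25 → max 50
Option 2 regrets: 50, 50, 25, 25 → max 50
Option 3 regrets: 0, 0, 25, 75 → max 75
Option 4 regrets: 75, 25, 75, 50 → max 75
Option 5 regrets: 0, 25, 0, 0 → max 25
Smallest max regret = 25 → Option 5.

Option 5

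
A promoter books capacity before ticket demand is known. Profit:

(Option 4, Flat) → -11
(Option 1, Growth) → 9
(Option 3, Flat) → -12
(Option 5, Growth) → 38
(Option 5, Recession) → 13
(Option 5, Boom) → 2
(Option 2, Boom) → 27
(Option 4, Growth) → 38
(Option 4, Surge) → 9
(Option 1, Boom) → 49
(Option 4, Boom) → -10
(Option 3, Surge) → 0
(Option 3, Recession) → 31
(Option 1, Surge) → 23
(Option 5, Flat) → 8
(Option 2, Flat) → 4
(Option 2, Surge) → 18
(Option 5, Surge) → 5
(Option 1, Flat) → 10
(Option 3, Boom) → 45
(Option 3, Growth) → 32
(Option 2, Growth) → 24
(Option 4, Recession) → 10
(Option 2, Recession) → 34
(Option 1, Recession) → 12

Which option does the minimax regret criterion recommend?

Column bests: Recession=34, Flat=10, Growth=38, Boom=49, Surge=23.
Option 1 regrets: 22, 0, 29, 0, 0 → max 29
Option 2 regrets: 0, 6, 14, 22, 5 → max 22
Option 3 regrets: 3, 22, 6, 4, 23 → max 23
Option 4 regrets: 24, 21, 0, 59, 14 → max 59
Option 5 regrets: 21, 2, 0, 47, 18 → max 47
Smallest max regret = 22 → Option 2.

Option 2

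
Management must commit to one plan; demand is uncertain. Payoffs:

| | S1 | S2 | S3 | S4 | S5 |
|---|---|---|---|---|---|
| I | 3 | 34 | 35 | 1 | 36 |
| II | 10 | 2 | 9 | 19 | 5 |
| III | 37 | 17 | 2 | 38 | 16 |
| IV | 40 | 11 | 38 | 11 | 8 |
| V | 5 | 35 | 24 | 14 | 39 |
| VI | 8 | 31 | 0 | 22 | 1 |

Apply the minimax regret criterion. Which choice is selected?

IV

Column bests: S1=40, S2=35, S3=38, S4=38, S5=39.
I regrets: 37, 1, 3, 37, 3 → max 37
II regrets: 30, 33, 29, 19, 34 → max 34
III regrets: 3, 18, 36, 0, 23 → max 36
IV regrets: 0, 24, 0, 27, 31 → max 31
V regrets: 35, 0, 14, 24, 0 → max 35
VI regrets: 32, 4, 38, 16, 38 → max 38
Smallest max regret = 31 → IV.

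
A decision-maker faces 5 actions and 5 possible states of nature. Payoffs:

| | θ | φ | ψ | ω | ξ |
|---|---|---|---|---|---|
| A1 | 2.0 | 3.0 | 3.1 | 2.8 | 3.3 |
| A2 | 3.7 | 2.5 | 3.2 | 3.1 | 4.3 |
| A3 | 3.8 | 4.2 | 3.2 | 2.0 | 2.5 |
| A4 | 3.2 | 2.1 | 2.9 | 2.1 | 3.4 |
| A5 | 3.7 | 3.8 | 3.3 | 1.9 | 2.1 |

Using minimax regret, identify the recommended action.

A2

Column bests: θ=3.8, φ=4.2, ψ=3.3, ω=3.1, ξ=4.3.
A1 regrets: 1.8, 1.2, 0.2, 0.3, 1.0 → max 1.8
A2 regrets: 0.1, 1.7, 0.1, 0.0, 0.0 → max 1.7
A3 regrets: 0.0, 0.0, 0.1, 1.1, 1.8 → max 1.8
A4 regrets: 0.6, 2.1, 0.4, 1.0, 0.9 → max 2.1
A5 regrets: 0.1, 0.4, 0.0, 1.2, 2.2 → max 2.2
Smallest max regret = 1.7 → A2.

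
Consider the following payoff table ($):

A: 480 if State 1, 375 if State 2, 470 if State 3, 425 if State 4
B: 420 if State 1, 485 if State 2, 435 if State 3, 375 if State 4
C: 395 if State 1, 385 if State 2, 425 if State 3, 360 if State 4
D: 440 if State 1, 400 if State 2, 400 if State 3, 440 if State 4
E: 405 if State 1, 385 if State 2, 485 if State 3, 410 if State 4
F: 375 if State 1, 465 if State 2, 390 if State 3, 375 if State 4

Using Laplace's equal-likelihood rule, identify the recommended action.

A

Row averages: A=437.5, B=428.75, C=391.25, D=420, E=421.25, F=401.25
Highest average = 437.5 → A.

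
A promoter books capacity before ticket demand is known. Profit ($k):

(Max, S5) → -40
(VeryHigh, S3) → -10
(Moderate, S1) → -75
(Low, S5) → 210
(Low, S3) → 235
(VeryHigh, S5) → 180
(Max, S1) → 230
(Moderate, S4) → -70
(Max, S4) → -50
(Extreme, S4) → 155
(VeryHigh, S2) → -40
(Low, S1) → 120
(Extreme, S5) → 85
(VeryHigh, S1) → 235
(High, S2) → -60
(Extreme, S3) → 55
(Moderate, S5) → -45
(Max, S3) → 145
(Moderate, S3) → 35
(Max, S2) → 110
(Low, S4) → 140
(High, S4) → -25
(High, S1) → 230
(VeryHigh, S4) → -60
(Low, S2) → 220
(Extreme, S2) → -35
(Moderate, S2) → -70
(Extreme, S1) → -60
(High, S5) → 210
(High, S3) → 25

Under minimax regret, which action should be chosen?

Low

Column bests: S1=235, S2=220, S3=235, S4=155, S5=210.
Low regrets: 115, 0, 0, 15, 0 → max 115
Moderate regrets: 310, 290, 200, 225, 255 → max 310
High regrets: 5, 280, 210, 180, 0 → max 280
VeryHigh regrets: 0, 260, 245, 215, 30 → max 260
Extreme regrets: 295, 255, 180, 0, 125 → max 295
Max regrets: 5, 110, 90, 205, 250 → max 250
Smallest max regret = 115 → Low.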